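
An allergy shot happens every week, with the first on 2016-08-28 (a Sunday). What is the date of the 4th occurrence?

The 4th occurrence is 3 intervals after the first: 3 × 7 = 21 days after 2016-08-28.
August has 31 days — 3 days to the end of August leaves 18.
18 days into September → 2016-09-18.

2016-09-18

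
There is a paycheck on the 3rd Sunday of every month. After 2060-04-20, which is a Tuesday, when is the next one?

April 2060 starts on a Thursday; its first Sunday is the 4th, so the 3rd Sunday is the 18th — 2060-04-18.
That is not after 2060-04-20, so look at May 2060.
May 2060 starts on a Saturday; its first Sunday is the 2nd, so the 3rd Sunday is the 16th — 2060-05-16.

2060-05-16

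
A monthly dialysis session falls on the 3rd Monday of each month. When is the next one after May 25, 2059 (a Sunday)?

May 2059 starts on a Thursday; its first Monday is the 5th, so the 3rd Monday is the 19th — May 19, 2059.
That is not after May 25, 2059, so look at June 2059.
June 2059 starts on a Sunday; its first Monday is the 2nd, so the 3rd Monday is the 16th — June 16, 2059.

June 16, 2059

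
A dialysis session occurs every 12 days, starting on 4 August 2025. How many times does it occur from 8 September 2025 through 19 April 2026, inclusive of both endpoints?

Occurrences land 12·i days after 4 August 2025 for i = 0, 1, 2, …
8 September 2025 is 35 days after the start; 35 ÷ 12 = 2 remainder 11; since the remainder is 11, round up to i = 3. First occurrence in the window: #4 on 9 September 2025 (3×12 = 36 days in).
19 April 2026 is 258 days after the start; 258 ÷ 12 = 21 remainder 6. Last occurrence in the window: #22 on 13 April 2026.
Occurrences #4 through #22: 19 in total.

19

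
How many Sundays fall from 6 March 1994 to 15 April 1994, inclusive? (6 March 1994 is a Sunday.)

6 March 1994 is a Sunday; the first Sunday on or after it is 6 March 1994.
From 6 March 1994 to 15 April 1994: 25 + 15 = 40 days (rest of March, April).
40 ÷ 7 = 5 full weeks with remainder 5, so 5 more Sundays after the first → 6.

6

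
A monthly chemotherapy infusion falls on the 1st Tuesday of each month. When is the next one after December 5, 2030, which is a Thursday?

January 7, 2031

December 2030 starts on a Sunday, so its 1st Tuesday is December 3, 2030 (2 days in).
That is not after December 5, 2030, so look at January 2031.
January 2031 starts on a Wednesday, so its 1st Tuesday is January 7, 2031 (6 days in).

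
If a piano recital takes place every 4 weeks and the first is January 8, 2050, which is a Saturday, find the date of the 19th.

May 27, 2051

The 19th occurrence is 18 intervals after the first: 18 × 28 = 504 days after January 8, 2050.
January has 31 days — 23 days to the end of January leaves 481.
From end of January to end of 2050 is 334 days (147 left).
January has 31 days (116 left).
February has 28 days (88 left).
March has 31 days (57 left).
April has 30 days (27 left).
27 days into May → May 27, 2051.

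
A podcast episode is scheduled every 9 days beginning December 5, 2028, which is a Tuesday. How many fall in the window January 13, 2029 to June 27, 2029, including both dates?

Occurrences land 9·i days after December 5, 2028 for i = 0, 1, 2, …
January 13, 2029 is 39 days after the start; 39 ÷ 9 = 4 remainder 3; since the remainder is 3, round up to i = 5. First occurrence in the window: #6 on January 19, 2029 (5×9 = 45 days in).
June 27, 2029 is 204 days after the start; 204 ÷ 9 = 22 remainder 6. Last occurrence in the window: #23 on June 21, 2029.
Occurrences #6 through #23: 18 in total.

18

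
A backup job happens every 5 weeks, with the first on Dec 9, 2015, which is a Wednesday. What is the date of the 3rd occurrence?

Feb 17, 2016

The 3rd occurrence is 2 intervals after the first: 2 × 35 = 70 days after Dec 9, 2015.
Dec has 31 days — 22 days to the end of Dec leaves 48.
Jan has 31 days (17 left).
17 days into Feb → Feb 17, 2016.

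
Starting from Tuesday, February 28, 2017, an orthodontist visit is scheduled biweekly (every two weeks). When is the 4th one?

April 11, 2017

The 4th occurrence is 3 intervals after the first: 3 × 14 = 42 days after February 28, 2017.
February has 28 days — 0 days to the end of February leaves 42.
March has 31 days (11 left).
11 days into April → April 11, 2017.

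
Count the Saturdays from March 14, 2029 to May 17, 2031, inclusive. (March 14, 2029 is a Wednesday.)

114

March 14, 2029 is a Wednesday; the first Saturday on or after it is March 17, 2029 (3 days later).
From March 17, 2029 to May 17, 2031: 289 + 365 + 137 = 791 days (rest of 2029, 2030, to May 17, 2031 in 2031).
791 ÷ 7 = 113 full weeks with remainder 0, so 113 more Saturdays after the first → 114.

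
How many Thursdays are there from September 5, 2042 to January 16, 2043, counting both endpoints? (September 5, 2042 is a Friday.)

September 5, 2042 is a Friday; the first Thursday on or after it is September 11, 2042 (6 days later).
From September 11, 2042 to January 16, 2043: 19 + 31 + 30 + 31 + 16 = 127 days (rest of September, October, November, December, January).
127 ÷ 7 = 18 full weeks with remainder 1, so 18 more Thursdays after the first → 19.

19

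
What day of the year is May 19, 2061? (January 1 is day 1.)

Days in months before May: 31 + 28 + 31 + 30 = 120.
Plus 19 days into May → day 139.

139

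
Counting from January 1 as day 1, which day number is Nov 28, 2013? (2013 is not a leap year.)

Days in months before Nov: 31 + 28 + 31 + 30 + 31 + 30 + 31 + 31 + 30 + 31 = 304.
Plus 28 days into Nov → day 332.

332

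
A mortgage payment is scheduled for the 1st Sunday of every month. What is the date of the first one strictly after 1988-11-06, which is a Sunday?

November 1988 starts on a Tuesday, so its 1st Sunday is 1988-11-06 (5 days in).
That is not after 1988-11-06, so look at December 1988.
December 1988 starts on a Thursday, so its 1st Sunday is 1988-12-04 (3 days in).

1988-12-04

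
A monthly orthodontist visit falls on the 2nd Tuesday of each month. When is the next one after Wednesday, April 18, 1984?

May 8, 1984

April 1984 starts on a Sunday; its first Tuesday is the 3rd, so the 2nd Tuesday is the 10th — April 10, 1984.
That is not after April 18, 1984, so look at May 1984.
May 1984 starts on a Tuesday; its first Tuesday is the 1st, so the 2nd Tuesday is the 8th — May 8, 1984.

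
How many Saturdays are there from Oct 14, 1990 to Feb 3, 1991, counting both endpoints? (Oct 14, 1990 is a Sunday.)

Oct 14, 1990 is a Sunday; the first Saturday on or after it is Oct 20, 1990 (6 days later).
From Oct 20, 1990 to Feb 3, 1991: 11 + 30 + 31 + 31 + 3 = 106 days (rest of Oct, Nov, Dec, Jan, Feb).
106 ÷ 7 = 15 full weeks with remainder 1, so 15 more Saturdays after the first → 16.

16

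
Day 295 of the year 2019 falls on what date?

January has 31 days (295 − 31 = 264 remain).
February has 28 days (264 − 28 = 236 remain).
March has 31 days (236 − 31 = 205 remain).
April has 30 days (205 − 30 = 175 remain).
May has 31 days (175 − 31 = 144 remain).
June has 30 days (144 − 30 = 114 remain).
July has 31 days (114 − 31 = 83 remain).
August has 31 days (83 − 31 = 52 remain).
September has 30 days (52 − 30 = 22 remain).
22 into October → October 22.

October 22, 2019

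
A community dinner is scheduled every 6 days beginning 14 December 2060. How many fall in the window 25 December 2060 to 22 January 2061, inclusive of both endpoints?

Occurrences land 6·i days after 14 December 2060 for i = 0, 1, 2, …
25 December 2060 is 11 days after the start; 11 ÷ 6 = 1 remainder 5; since the remainder is 5, round up to i = 2. First occurrence in the window: #3 on 26 December 2060 (2×6 = 12 days in).
22 January 2061 is 39 days after the start; 39 ÷ 6 = 6 remainder 3. Last occurrence in the window: #7 on 19 January 2061.
Occurrences #3 through #7: 5 in total.

5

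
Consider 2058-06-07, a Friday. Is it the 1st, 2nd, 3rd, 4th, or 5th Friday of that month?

Day 7 falls in week ⌈7/7⌉ of the month.
Days 1–7 hold the 1st Friday, 8–14 the 2nd, 15–21 the 3rd, 22–28 the 4th, 29–31 the 5th.
7 is in the range for the 1st.

1st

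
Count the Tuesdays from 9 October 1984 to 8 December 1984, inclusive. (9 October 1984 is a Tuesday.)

9

9 October 1984 is a Tuesday; the first Tuesday on or after it is 9 October 1984.
From 9 October 1984 to 8 December 1984: 22 + 30 + 8 = 60 days (rest of October, November, December).
60 ÷ 7 = 8 full weeks with remainder 4, so 8 more Tuesdays after the first → 9.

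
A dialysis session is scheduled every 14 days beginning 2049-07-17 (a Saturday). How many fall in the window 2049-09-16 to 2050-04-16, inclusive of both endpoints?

Occurrences land 14·i days after 2049-07-17 for i = 0, 1, 2, …
2049-09-16 is 61 days after the start; 61 ÷ 14 = 4 remainder 5; since the remainder is 5, round up to i = 5. First occurrence in the window: #6 on 2049-09-25 (5×14 = 70 days in).
2050-04-16 is 273 days after the start; 273 ÷ 14 = 19 remainder 7. Last occurrence in the window: #20 on 2050-04-09.
Occurrences #6 through #20: 15 in total.

15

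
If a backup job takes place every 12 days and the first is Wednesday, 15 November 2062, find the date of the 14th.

20 April 2063

The 14th occurrence is 13 intervals after the first: 13 × 12 = 156 days after 15 November 2062.
November has 30 days — 15 days to the end of November leaves 141.
December has 31 days (110 left).
January has 31 days (79 left).
February has 28 days (51 left).
March has 31 days (20 left).
20 days into April → 20 April 2063.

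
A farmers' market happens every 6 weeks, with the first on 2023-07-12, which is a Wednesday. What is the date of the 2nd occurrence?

2023-08-23

The 2nd occurrence is 1 interval after the first: 1 × 42 = 42 days after 2023-07-12.
July has 31 days — 19 days to the end of July leaves 23.
23 days into August → 2023-08-23.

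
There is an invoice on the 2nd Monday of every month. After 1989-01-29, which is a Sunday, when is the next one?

January 1989 starts on a Sunday; its first Monday is the 2nd, so the 2nd Monday is the 9th — 1989-01-09.
That is not after 1989-01-29, so look at February 1989.
February 1989 starts on a Wednesday; its first Monday is the 6th, so the 2nd Monday is the 13th — 1989-02-13.

1989-02-13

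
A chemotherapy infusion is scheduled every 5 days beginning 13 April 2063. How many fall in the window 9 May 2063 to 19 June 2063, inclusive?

Occurrences land 5·i days after 13 April 2063 for i = 0, 1, 2, …
9 May 2063 is 26 days after the start; 26 ÷ 5 = 5 remainder 1; since the remainder is 1, round up to i = 6. First occurrence in the window: #7 on 13 May 2063 (6×5 = 30 days in).
19 June 2063 is 67 days after the start; 67 ÷ 5 = 13 remainder 2. Last occurrence in the window: #14 on 17 June 2063.
Occurrences #7 through #14: 8 in total.

8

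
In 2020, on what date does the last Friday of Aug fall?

Aug 28, 2020

The first Friday of Aug 2020 is Aug 7.
Aug 2020 has 31 days. Adding weeks: 7, 14, 21, 28 — the last one ≤ 31 is the 28th.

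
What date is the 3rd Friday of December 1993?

17 December 1993

The first Friday of December 1993 is December 3.
The 3rd Friday is 2 weeks later: 3 + 14 = 17.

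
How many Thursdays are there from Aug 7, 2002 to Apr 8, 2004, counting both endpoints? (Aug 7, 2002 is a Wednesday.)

Aug 7, 2002 is a Wednesday; the first Thursday on or after it is Aug 8, 2002 (1 day later).
From Aug 8, 2002 to Apr 8, 2004: 145 + 365 + 99 = 609 days (rest of 2002, 2003, to Apr 8, 2004 in 2004).
609 ÷ 7 = 87 full weeks with remainder 0, so 87 more Thursdays after the first → 88.

88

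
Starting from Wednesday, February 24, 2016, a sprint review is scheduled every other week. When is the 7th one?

May 18, 2016

The 7th occurrence is 6 intervals after the first: 6 × 14 = 84 days after February 24, 2016.
February has 29 days — 5 days to the end of February leaves 79.
March has 31 days (48 left).
April has 30 days (18 left).
18 days into May → May 18, 2016.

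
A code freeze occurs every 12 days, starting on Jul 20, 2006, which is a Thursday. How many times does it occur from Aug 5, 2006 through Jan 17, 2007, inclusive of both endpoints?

14

Occurrences land 12·i days after Jul 20, 2006 for i = 0, 1, 2, …
Aug 5, 2006 is 16 days after the start; 16 ÷ 12 = 1 remainder 4; since the remainder is 4, round up to i = 2. First occurrence in the window: #3 on Aug 13, 2006 (2×12 = 24 days in).
Jan 17, 2007 is 181 days after the start; 181 ÷ 12 = 15 remainder 1. Last occurrence in the window: #16 on Jan 16, 2007.
Occurrences #3 through #16: 14 in total.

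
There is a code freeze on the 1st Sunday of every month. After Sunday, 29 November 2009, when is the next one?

6 December 2009

November 2009 starts on a Sunday, so its 1st Sunday is 1 November 2009.
That is not after 29 November 2009, so look at December 2009.
December 2009 starts on a Tuesday, so its 1st Sunday is 6 December 2009 (5 days in).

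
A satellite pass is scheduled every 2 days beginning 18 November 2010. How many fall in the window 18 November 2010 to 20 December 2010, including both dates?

17

Occurrences land 2·i days after 18 November 2010 for i = 0, 1, 2, …
The window opens on the start date, so the first occurrence inside is #1 on 18 November 2010.
20 December 2010 is 32 days after the start; 32 ÷ 2 = 16 remainder 0. Last occurrence in the window: #17 on 20 December 2010.
Occurrences #1 through #17: 17 in total.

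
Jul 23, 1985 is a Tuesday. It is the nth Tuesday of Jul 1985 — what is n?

Day 23 falls in week ⌈23/7⌉ of the month.
Days 1–7 hold the 1st Tuesday, 8–14 the 2nd, 15–21 the 3rd, 22–28 the 4th, 29–31 the 5th.
23 is in the range for the 4th.

4th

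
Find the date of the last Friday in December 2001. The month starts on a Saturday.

December 2001 begins on a Saturday, so the first Friday is December 7 (6 days later).
December 2001 has 31 days. Adding weeks: 7, 14, 21, 28 — the last one ≤ 31 is the 28th.

December 28, 2001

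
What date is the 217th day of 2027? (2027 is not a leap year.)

August 5, 2027

January has 31 days (217 − 31 = 186 remain).
February has 28 days (186 − 28 = 158 remain).
March has 31 days (158 − 31 = 127 remain).
April has 30 days (127 − 30 = 97 remain).
May has 31 days (97 − 31 = 66 remain).
June has 30 days (66 − 30 = 36 remain).
July has 31 days (36 − 31 = 5 remain).
5 into August → August 5.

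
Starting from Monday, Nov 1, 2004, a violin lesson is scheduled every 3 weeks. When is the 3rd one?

The 3rd occurrence is 2 intervals after the first: 2 × 21 = 42 days after Nov 1, 2004.
Nov has 30 days — 29 days to the end of Nov leaves 13.
13 days into Dec → Dec 13, 2004.

Dec 13, 2004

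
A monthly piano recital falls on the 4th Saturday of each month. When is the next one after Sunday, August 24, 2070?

September 27, 2070

August 2070 starts on a Friday; its first Saturday is the 2nd, so the 4th Saturday is the 23rd — August 23, 2070.
That is not after August 24, 2070, so look at September 2070.
September 2070 starts on a Monday; its first Saturday is the 6th, so the 4th Saturday is the 27th — September 27, 2070.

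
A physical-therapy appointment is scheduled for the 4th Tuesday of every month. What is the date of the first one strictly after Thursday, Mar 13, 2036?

Mar 2036 starts on a Saturday; its first Tuesday is the 4th, so the 4th Tuesday is the 25th — Mar 25, 2036.
Mar 25, 2036 is after Mar 13, 2036, so that is the next one.

Mar 25, 2036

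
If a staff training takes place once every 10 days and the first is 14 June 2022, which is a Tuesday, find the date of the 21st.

31 December 2022

The 21st occurrence is 20 intervals after the first: 20 × 10 = 200 days after 14 June 2022.
June has 30 days — 16 days to the end of June leaves 184.
July has 31 days (153 left).
August has 31 days (122 left).
September has 30 days (92 left).
October has 31 days (61 left).
November has 30 days (31 left).
31 days into December → 31 December 2022.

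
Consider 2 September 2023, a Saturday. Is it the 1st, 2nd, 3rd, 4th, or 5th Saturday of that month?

Day 2 falls in week ⌈2/7⌉ of the month.
Days 1–7 hold the 1st Saturday, 8–14 the 2nd, 15–21 the 3rd, 22–28 the 4th, 29–31 the 5th.
2 is in the range for the 1st.

1st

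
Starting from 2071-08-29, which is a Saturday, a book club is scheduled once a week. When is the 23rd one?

2072-01-30

The 23rd occurrence is 22 intervals after the first: 22 × 7 = 154 days after 2071-08-29.
August has 31 days — 2 days to the end of August leaves 152.
September has 30 days (122 left).
October has 31 days (91 left).
November has 30 days (61 left).
December has 31 days (30 left).
30 days into January → 2072-01-30.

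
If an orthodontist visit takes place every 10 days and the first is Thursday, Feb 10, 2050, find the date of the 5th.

Mar 22, 2050

The 5th occurrence is 4 intervals after the first: 4 × 10 = 40 days after Feb 10, 2050.
Feb has 28 days — 18 days to the end of Feb leaves 22.
22 days into Mar → Mar 22, 2050.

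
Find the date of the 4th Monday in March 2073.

March 2073 begins on a Wednesday, so the first Monday is March 6 (5 days later).
The 4th Monday is 3 weeks later: 6 + 21 = 27.

2073-03-27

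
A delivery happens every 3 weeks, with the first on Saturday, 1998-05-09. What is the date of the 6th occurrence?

The 6th occurrence is 5 intervals after the first: 5 × 21 = 105 days after 1998-05-09.
May has 31 days — 22 days to the end of May leaves 83.
June has 30 days (53 left).
July has 31 days (22 left).
22 days into August → 1998-08-22.

1998-08-22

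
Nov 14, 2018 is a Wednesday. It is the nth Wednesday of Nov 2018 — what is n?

Day 14 falls in week ⌈14/7⌉ of the month.
Days 1–7 hold the 1st Wednesday, 8–14 the 2nd, 15–21 the 3rd, 22–28 the 4th, 29–31 the 5th.
14 is in the range for the 2nd.

2nd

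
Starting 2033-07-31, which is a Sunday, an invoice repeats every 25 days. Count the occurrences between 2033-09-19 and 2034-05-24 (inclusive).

10

Occurrences land 25·i days after 2033-07-31 for i = 0, 1, 2, …
2033-09-19 is 50 days after the start; 50 ÷ 25 = 2 remainder 0. First occurrence in the window: #3 on 2033-09-19 (2×25 = 50 days in).
2034-05-24 is 297 days after the start; 297 ÷ 25 = 11 remainder 22. Last occurrence in the window: #12 on 2034-05-02.
Occurrences #3 through #12: 10 in total.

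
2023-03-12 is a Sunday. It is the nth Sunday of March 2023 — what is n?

Day 12 falls in week ⌈12/7⌉ of the month.
Days 1–7 hold the 1st Sunday, 8–14 the 2nd, 15–21 the 3rd, 22–28 the 4th, 29–31 the 5th.
12 is in the range for the 2nd.

2nd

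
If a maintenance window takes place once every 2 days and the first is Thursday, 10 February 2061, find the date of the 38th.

The 38th occurrence is 37 intervals after the first: 37 × 2 = 74 days after 10 February 2061.
February has 28 days — 18 days to the end of February leaves 56.
March has 31 days (25 left).
25 days into April → 25 April 2061.

25 April 2061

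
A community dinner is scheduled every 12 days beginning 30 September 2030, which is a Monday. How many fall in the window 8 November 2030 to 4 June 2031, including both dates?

Occurrences land 12·i days after 30 September 2030 for i = 0, 1, 2, …
8 November 2030 is 39 days after the start; 39 ÷ 12 = 3 remainder 3; since the remainder is 3, round up to i = 4. First occurrence in the window: #5 on 17 November 2030 (4×12 = 48 days in).
4 June 2031 is 247 days after the start; 247 ÷ 12 = 20 remainder 7. Last occurrence in the window: #21 on 28 May 2031.
Occurrences #5 through #21: 17 in total.

17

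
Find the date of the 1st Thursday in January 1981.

January 1, 1981

January 1981 begins on a Thursday, so the first Thursday is January 1.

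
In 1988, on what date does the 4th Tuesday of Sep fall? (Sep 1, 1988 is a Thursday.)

Sep 1988 begins on a Thursday, so the first Tuesday is Sep 6 (5 days later).
The 4th Tuesday is 3 weeks later: 6 + 21 = 27.

Sep 27, 1988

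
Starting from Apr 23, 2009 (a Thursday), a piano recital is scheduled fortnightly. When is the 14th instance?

Oct 22, 2009

The 14th occurrence is 13 intervals after the first: 13 × 14 = 182 days after Apr 23, 2009.
Apr has 30 days — 7 days to the end of Apr leaves 175.
May has 31 days (144 left).
Jun has 30 days (114 left).
Jul has 31 days (83 left).
Aug has 31 days (52 left).
Sep has 30 days (22 left).
22 days into Oct → Oct 22, 2009.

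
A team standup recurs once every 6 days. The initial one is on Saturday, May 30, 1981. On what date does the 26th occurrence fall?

The 26th occurrence is 25 intervals after the first: 25 × 6 = 150 days after May 30, 1981.
May has 31 days — 1 day to the end of May leaves 149.
June has 30 days (119 left).
July has 31 days (88 left).
August has 31 days (57 left).
September has 30 days (27 left).
27 days into October → October 27, 1981.

October 27, 1981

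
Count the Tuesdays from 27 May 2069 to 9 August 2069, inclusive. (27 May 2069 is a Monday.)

11

27 May 2069 is a Monday; the first Tuesday on or after it is 28 May 2069 (1 day later).
From 28 May 2069 to 9 August 2069: 3 + 30 + 31 + 9 = 73 days (rest of May, June, July, August).
73 ÷ 7 = 10 full weeks with remainder 3, so 10 more Tuesdays after the first → 11.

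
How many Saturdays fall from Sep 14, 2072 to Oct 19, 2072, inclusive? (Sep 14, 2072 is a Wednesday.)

5

Sep 14, 2072 is a Wednesday; the first Saturday on or after it is Sep 17, 2072 (3 days later).
From Sep 17, 2072 to Oct 19, 2072: 13 + 19 = 32 days (rest of Sep, Oct).
32 ÷ 7 = 4 full weeks with remainder 4, so 4 more Saturdays after the first → 5.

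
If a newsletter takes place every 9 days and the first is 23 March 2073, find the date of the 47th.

The 47th occurrence is 46 intervals after the first: 46 × 9 = 414 days after 23 March 2073.
March has 31 days — 8 days to the end of March leaves 406.
From end of March to end of 2073 is 275 days (131 left).
January has 31 days (100 left).
February has 28 days (72 left).
March has 31 days (41 left).
April has 30 days (11 left).
11 days into May → 11 May 2074.

11 May 2074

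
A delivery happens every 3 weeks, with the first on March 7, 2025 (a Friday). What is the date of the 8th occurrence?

August 1, 2025

The 8th occurrence is 7 intervals after the first: 7 × 21 = 147 days after March 7, 2025.
March has 31 days — 24 days to the end of March leaves 123.
April has 30 days (93 left).
May has 31 days (62 left).
June has 30 days (32 left).
July has 31 days (1 left).
1 day into August → August 1, 2025.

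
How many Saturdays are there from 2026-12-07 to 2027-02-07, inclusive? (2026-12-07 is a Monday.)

9

2026-12-07 is a Monday; the first Saturday on or after it is 2026-12-12 (5 days later).
From 2026-12-12 to 2027-02-07: 19 + 31 + 7 = 57 days (rest of December, January, February).
57 ÷ 7 = 8 full weeks with remainder 1, so 8 more Saturdays after the first → 9.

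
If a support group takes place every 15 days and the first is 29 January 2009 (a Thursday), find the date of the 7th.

The 7th occurrence is 6 intervals after the first: 6 × 15 = 90 days after 29 January 2009.
January has 31 days — 2 days to the end of January leaves 88.
February has 28 days (60 left).
March has 31 days (29 left).
29 days into April → 29 April 2009.

29 April 2009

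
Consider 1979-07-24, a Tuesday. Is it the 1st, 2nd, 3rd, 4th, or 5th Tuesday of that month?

Day 24 falls in week ⌈24/7⌉ of the month.
Days 1–7 hold the 1st Tuesday, 8–14 the 2nd, 15–21 the 3rd, 22–28 the 4th, 29–31 the 5th.
24 is in the range for the 4th.

4th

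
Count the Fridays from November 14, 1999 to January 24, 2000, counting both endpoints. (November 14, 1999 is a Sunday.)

November 14, 1999 is a Sunday; the first Friday on or after it is November 19, 1999 (5 days later).
From November 19, 1999 to January 24, 2000: 11 + 31 + 24 = 66 days (rest of November, December, January).
66 ÷ 7 = 9 full weeks with remainder 3, so 9 more Fridays after the first → 10.

10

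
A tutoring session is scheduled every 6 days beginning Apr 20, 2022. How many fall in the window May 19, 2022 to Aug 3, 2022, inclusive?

Occurrences land 6·i days after Apr 20, 2022 for i = 0, 1, 2, …
May 19, 2022 is 29 days after the start; 29 ÷ 6 = 4 remainder 5; since the remainder is 5, round up to i = 5. First occurrence in the window: #6 on May 20, 2022 (5×6 = 30 days in).
Aug 3, 2022 is 105 days after the start; 105 ÷ 6 = 17 remainder 3. Last occurrence in the window: #18 on Jul 31, 2022.
Occurrences #6 through #18: 13 in total.

13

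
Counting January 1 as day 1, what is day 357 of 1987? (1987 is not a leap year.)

December 23, 1987

January has 31 days (357 − 31 = 326 remain).
February has 28 days (326 − 28 = 298 remain).
March has 31 days (298 − 31 = 267 remain).
April has 30 days (267 − 30 = 237 remain).
May has 31 days (237 − 31 = 206 remain).
June has 30 days (206 − 30 = 176 remain).
July has 31 days (176 − 31 = 145 remain).
August has 31 days (145 − 31 = 114 remain).
September has 30 days (114 − 30 = 84 remain).
October has 31 days (84 − 31 = 53 remain).
November has 30 days (53 − 30 = 23 remain).
23 into December → December 23.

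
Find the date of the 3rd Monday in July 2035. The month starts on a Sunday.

July 2035 begins on a Sunday, so the first Monday is July 2 (1 day later).
The 3rd Monday is 2 weeks later: 2 + 14 = 16.

16 July 2035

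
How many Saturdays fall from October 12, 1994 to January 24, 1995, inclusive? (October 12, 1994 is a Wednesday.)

15

October 12, 1994 is a Wednesday; the first Saturday on or after it is October 15, 1994 (3 days later).
From October 15, 1994 to January 24, 1995: 16 + 30 + 31 + 24 = 101 days (rest of October, November, December, January).
101 ÷ 7 = 14 full weeks with remainder 3, so 14 more Saturdays after the first → 15.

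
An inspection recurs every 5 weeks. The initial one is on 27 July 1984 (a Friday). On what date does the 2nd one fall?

31 August 1984

The 2nd occurrence is 1 interval after the first: 1 × 35 = 35 days after 27 July 1984.
July has 31 days — 4 days to the end of July leaves 31.
31 days into August → 31 August 1984.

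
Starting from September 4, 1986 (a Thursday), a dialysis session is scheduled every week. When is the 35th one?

April 30, 1987

The 35th occurrence is 34 intervals after the first: 34 × 7 = 238 days after September 4, 1986.
September has 30 days — 26 days to the end of September leaves 212.
October has 31 days (181 left).
November has 30 days (151 left).
December has 31 days (120 left).
January has 31 days (89 left).
February has 28 days (61 left).
March has 31 days (30 left).
30 days into April → April 30, 1987.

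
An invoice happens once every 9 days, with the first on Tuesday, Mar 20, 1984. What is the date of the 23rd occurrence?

Oct 4, 1984

The 23rd occurrence is 22 intervals after the first: 22 × 9 = 198 days after Mar 20, 1984.
Mar has 31 days — 11 days to the end of Mar leaves 187.
Apr has 30 days (157 left).
May has 31 days (126 left).
Jun has 30 days (96 left).
Jul has 31 days (65 left).
Aug has 31 days (34 left).
Sep has 30 days (4 left).
4 days into Oct → Oct 4, 1984.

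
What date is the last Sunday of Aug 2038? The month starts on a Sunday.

Aug 2038 begins on a Sunday, so the first Sunday is Aug 1.
Aug 2038 has 31 days. Adding weeks: 1, 8, 15, 22, 29 — the last one ≤ 31 is the 29th.

Aug 29, 2038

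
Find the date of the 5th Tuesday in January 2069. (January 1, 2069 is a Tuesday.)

January 2069 begins on a Tuesday, so the first Tuesday is January 1.
The 5th Tuesday is 4 weeks later: 1 + 28 = 29.

29 January 2069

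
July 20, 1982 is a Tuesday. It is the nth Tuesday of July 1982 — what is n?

Day 20 falls in week ⌈20/7⌉ of the month.
Days 1–7 hold the 1st Tuesday, 8–14 the 2nd, 15–21 the 3rd, 22–28 the 4th, 29–31 the 5th.
20 is in the range for the 3rd.

3rd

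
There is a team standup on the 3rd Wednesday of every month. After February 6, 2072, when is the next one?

February 2072 starts on a Monday; its first Wednesday is the 3rd, so the 3rd Wednesday is the 17th — February 17, 2072.
February 17, 2072 is after February 6, 2072, so that is the next one.

February 17, 2072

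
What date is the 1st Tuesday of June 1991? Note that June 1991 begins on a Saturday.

June 1991 begins on a Saturday, so the first Tuesday is June 4 (3 days later).

4 June 1991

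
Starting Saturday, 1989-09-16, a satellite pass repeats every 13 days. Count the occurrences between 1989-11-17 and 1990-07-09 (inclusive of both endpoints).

18

Occurrences land 13·i days after 1989-09-16 for i = 0, 1, 2, …
1989-11-17 is 62 days after the start; 62 ÷ 13 = 4 remainder 10; since the remainder is 10, round up to i = 5. First occurrence in the window: #6 on 1989-11-20 (5×13 = 65 days in).
1990-07-09 is 296 days after the start; 296 ÷ 13 = 22 remainder 10. Last occurrence in the window: #23 on 1990-06-29.
Occurrences #6 through #23: 18 in total.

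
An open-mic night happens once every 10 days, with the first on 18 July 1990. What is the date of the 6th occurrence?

The 6th occurrence is 5 intervals after the first: 5 × 10 = 50 days after 18 July 1990.
July has 31 days — 13 days to the end of July leaves 37.
August has 31 days (6 left).
6 days into September → 6 September 1990.

6 September 1990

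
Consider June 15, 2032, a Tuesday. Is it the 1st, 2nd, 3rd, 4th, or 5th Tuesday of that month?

3rd

Day 15 falls in week ⌈15/7⌉ of the month.
Days 1–7 hold the 1st Tuesday, 8–14 the 2nd, 15–21 the 3rd, 22–28 the 4th, 29–31 the 5th.
15 is in the range for the 3rd.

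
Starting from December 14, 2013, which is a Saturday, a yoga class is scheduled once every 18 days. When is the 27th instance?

March 27, 2015

The 27th occurrence is 26 intervals after the first: 26 × 18 = 468 days after December 14, 2013.
December has 31 days — 17 days to the end of December leaves 451.
2014 has 365 days (86 left).
January has 31 days (55 left).
February has 28 days (27 left).
27 days into March → March 27, 2015.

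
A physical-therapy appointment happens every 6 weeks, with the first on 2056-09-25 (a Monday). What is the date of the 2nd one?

2056-11-06

The 2nd occurrence is 1 interval after the first: 1 × 42 = 42 days after 2056-09-25.
September has 30 days — 5 days to the end of September leaves 37.
October has 31 days (6 left).
6 days into November → 2056-11-06.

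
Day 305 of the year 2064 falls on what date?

Oct 31, 2064

Jan has 31 days (305 − 31 = 274 remain).
Feb has 29 days (274 − 29 = 245 remain).
Mar has 31 days (245 − 31 = 214 remain).
Apr has 30 days (214 − 30 = 184 remain).
May has 31 days (184 − 31 = 153 remain).
Jun has 30 days (153 − 30 = 123 remain).
Jul has 31 days (123 − 31 = 92 remain).
Aug has 31 days (92 − 31 = 61 remain).
Sep has 30 days (61 − 30 = 31 remain).
31 into Oct → Oct 31.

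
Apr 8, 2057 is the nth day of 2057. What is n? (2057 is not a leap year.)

Days in months before Apr: 31 + 28 + 31 = 90.
Plus 8 days into Apr → day 98.

98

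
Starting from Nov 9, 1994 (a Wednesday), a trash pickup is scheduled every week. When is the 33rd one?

The 33rd occurrence is 32 intervals after the first: 32 × 7 = 224 days after Nov 9, 1994.
Nov has 30 days — 21 days to the end of Nov leaves 203.
Dec has 31 days (172 left).
Jan has 31 days (141 left).
Feb has 28 days (113 left).
Mar has 31 days (82 left).
Apr has 30 days (52 left).
May has 31 days (21 left).
21 days into Jun → Jun 21, 1995.

Jun 21, 1995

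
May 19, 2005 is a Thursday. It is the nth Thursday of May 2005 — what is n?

Day 19 falls in week ⌈19/7⌉ of the month.
Days 1–7 hold the 1st Thursday, 8–14 the 2nd, 15–21 the 3rd, 22–28 the 4th, 29–31 the 5th.
19 is in the range for the 3rd.

3rd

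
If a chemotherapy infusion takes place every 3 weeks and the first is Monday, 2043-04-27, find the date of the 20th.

2044-05-30

The 20th occurrence is 19 intervals after the first: 19 × 21 = 399 days after 2043-04-27.
April has 30 days — 3 days to the end of April leaves 396.
May has 31 days (365 left).
June has 30 days (335 left).
July has 31 days (304 left).
August has 31 days (273 left).
September has 30 days (243 left).
October has 31 days (212 left).
November has 30 days (182 left).
December has 31 days (151 left).
January has 31 days (120 left).
February has 29 days (91 left).
March has 31 days (60 left).
April has 30 days (30 left).
30 days into May → 2044-05-30.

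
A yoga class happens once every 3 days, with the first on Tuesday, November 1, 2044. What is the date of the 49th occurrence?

The 49th occurrence is 48 intervals after the first: 48 × 3 = 144 days after November 1, 2044.
November has 30 days — 29 days to the end of November leaves 115.
December has 31 days (84 left).
January has 31 days (53 left).
February has 28 days (25 left).
25 days into March → March 25, 2045.

March 25, 2045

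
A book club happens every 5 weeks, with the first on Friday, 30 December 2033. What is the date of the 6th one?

23 June 2034

The 6th occurrence is 5 intervals after the first: 5 × 35 = 175 days after 30 December 2033.
December has 31 days — 1 day to the end of December leaves 174.
January has 31 days (143 left).
February has 28 days (115 left).
March has 31 days (84 left).
April has 30 days (54 left).
May has 31 days (23 left).
23 days into June → 23 June 2034.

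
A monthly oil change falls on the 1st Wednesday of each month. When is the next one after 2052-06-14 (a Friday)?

2052-07-03

June 2052 starts on a Saturday, so its 1st Wednesday is 2052-06-05 (4 days in).
That is not after 2052-06-14, so look at July 2052.
July 2052 starts on a Monday, so its 1st Wednesday is 2052-07-03 (2 days in).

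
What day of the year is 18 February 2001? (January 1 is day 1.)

49

Days in months before February: 31 = 31.
Plus 18 days into February → day 49.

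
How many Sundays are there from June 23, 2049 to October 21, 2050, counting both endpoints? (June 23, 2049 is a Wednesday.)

69

June 23, 2049 is a Wednesday; the first Sunday on or after it is June 27, 2049 (4 days later).
From June 27, 2049 to October 21, 2050: 187 + 294 = 481 days (rest of 2049, to October 21, 2050 in 2050).
481 ÷ 7 = 68 full weeks with remainder 5, so 68 more Sundays after the first → 69.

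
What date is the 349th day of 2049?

15 December 2049

January has 31 days (349 − 31 = 318 remain).
February has 28 days (318 − 28 = 290 remain).
March has 31 days (290 − 31 = 259 remain).
April has 30 days (259 − 30 = 229 remain).
May has 31 days (229 − 31 = 198 remain).
June has 30 days (198 − 30 = 168 remain).
July has 31 days (168 − 31 = 137 remain).
August has 31 days (137 − 31 = 106 remain).
September has 30 days (106 − 30 = 76 remain).
October has 31 days (76 − 31 = 45 remain).
November has 30 days (45 − 30 = 15 remain).
15 into December → December 15.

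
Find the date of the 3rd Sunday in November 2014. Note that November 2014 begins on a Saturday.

November 2014 begins on a Saturday, so the first Sunday is November 2 (1 day later).
The 3rd Sunday is 2 weeks later: 2 + 14 = 16.

2014-11-16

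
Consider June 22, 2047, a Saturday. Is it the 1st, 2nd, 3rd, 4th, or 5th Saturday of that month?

Day 22 falls in week ⌈22/7⌉ of the month.
Days 1–7 hold the 1st Saturday, 8–14 the 2nd, 15–21 the 3rd, 22–28 the 4th, 29–31 the 5th.
22 is in the range for the 4th.

4th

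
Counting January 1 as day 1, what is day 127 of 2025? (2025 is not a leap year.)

May 7, 2025

Jan has 31 days (127 − 31 = 96 remain).
Feb has 28 days (96 − 28 = 68 remain).
Mar has 31 days (68 − 31 = 37 remain).
Apr has 30 days (37 − 30 = 7 remain).
7 into May → May 7.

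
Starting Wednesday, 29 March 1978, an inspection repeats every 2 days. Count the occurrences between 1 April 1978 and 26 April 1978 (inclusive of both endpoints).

13

Occurrences land 2·i days after 29 March 1978 for i = 0, 1, 2, …
1 April 1978 is 3 days after the start; 3 ÷ 2 = 1 remainder 1; since the remainder is 1, round up to i = 2. First occurrence in the window: #3 on 2 April 1978 (2×2 = 4 days in).
26 April 1978 is 28 days after the start; 28 ÷ 2 = 14 remainder 0. Last occurrence in the window: #15 on 26 April 1978.
Occurrences #3 through #15: 13 in total.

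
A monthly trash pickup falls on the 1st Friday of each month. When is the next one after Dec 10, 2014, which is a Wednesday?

Jan 2, 2015

Dec 2014 starts on a Monday, so its 1st Friday is Dec 5, 2014 (4 days in).
That is not after Dec 10, 2014, so look at Jan 2015.
Jan 2015 starts on a Thursday, so its 1st Friday is Jan 2, 2015 (1 day in).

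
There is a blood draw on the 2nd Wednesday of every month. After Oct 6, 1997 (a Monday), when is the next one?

Oct 8, 1997

Oct 1997 starts on a Wednesday; its first Wednesday is the 1st, so the 2nd Wednesday is the 8th — Oct 8, 1997.
Oct 8, 1997 is after Oct 6, 1997, so that is the next one.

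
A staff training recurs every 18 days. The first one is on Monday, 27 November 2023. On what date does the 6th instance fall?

The 6th occurrence is 5 intervals after the first: 5 × 18 = 90 days after 27 November 2023.
November has 30 days — 3 days to the end of November leaves 87.
December has 31 days (56 left).
January has 31 days (25 left).
25 days into February → 25 February 2024.

25 February 2024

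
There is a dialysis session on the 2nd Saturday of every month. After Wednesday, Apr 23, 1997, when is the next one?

Apr 1997 starts on a Tuesday; its first Saturday is the 5th, so the 2nd Saturday is the 12th — Apr 12, 1997.
That is not after Apr 23, 1997, so look at May 1997.
May 1997 starts on a Thursday; its first Saturday is the 3rd, so the 2nd Saturday is the 10th — May 10, 1997.

May 10, 1997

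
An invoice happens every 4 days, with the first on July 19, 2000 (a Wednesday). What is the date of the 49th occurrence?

The 49th occurrence is 48 intervals after the first: 48 × 4 = 192 days after July 19, 2000.
July has 31 days — 12 days to the end of July leaves 180.
August has 31 days (149 left).
September has 30 days (119 left).
October has 31 days (88 left).
November has 30 days (58 left).
December has 31 days (27 left).
27 days into January → January 27, 2001.

January 27, 2001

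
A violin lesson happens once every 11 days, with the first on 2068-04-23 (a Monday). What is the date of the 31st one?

2069-03-19

The 31st occurrence is 30 intervals after the first: 30 × 11 = 330 days after 2068-04-23.
April has 30 days — 7 days to the end of April leaves 323.
May has 31 days (292 left).
June has 30 days (262 left).
July has 31 days (231 left).
August has 31 days (200 left).
September has 30 days (170 left).
October has 31 days (139 left).
November has 30 days (109 left).
December has 31 days (78 left).
January has 31 days (47 left).
February has 28 days (19 left).
19 days into March → 2069-03-19.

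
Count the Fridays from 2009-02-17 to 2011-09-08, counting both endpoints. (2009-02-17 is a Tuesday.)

2009-02-17 is a Tuesday; the first Friday on or after it is 2009-02-20 (3 days later).
From 2009-02-20 to 2011-09-08: 314 + 365 + 251 = 930 days (rest of 2009, 2010, to 2011-09-08 in 2011).
930 ÷ 7 = 132 full weeks with remainder 6, so 132 more Fridays after the first → 133.

133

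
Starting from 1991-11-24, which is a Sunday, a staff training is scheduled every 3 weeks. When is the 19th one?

The 19th occurrence is 18 intervals after the first: 18 × 21 = 378 days after 1991-11-24.
November has 30 days — 6 days to the end of November leaves 372.
December has 31 days (341 left).
January has 31 days (310 left).
February has 29 days (281 left).
March has 31 days (250 left).
April has 30 days (220 left).
May has 31 days (189 left).
June has 30 days (159 left).
July has 31 days (128 left).
August has 31 days (97 left).
September has 30 days (67 left).
October has 31 days (36 left).
November has 30 days (6 left).
6 days into December → 1992-12-06.

1992-12-06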